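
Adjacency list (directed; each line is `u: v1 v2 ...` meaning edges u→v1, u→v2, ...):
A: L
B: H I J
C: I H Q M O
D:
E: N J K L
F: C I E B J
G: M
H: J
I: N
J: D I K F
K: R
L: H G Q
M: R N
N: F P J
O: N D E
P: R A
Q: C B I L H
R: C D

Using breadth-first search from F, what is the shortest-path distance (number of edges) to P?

3

Level 0: F
Level 1: B, C, E, I, J
Level 2: D, H, K, L, M, N, O, Q
Level 3: G, P, R
Level 4: A
P first appears at level 3.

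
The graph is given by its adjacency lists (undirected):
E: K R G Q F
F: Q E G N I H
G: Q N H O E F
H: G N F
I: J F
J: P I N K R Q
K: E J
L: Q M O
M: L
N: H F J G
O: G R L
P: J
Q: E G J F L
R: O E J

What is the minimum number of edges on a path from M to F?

Level 0: M
Level 1: L
Level 2: O, Q
Level 3: E, F, G, J, R
Level 4: H, I, K, N, P
F first appears at level 3.

3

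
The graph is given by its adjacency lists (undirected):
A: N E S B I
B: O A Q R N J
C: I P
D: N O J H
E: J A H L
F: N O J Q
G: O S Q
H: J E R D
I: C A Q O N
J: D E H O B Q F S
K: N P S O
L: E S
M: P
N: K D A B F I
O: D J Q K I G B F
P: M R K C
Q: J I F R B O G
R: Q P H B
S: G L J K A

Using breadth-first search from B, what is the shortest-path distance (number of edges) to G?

Level 0: B
Level 1: A, J, N, O, Q, R
Level 2: D, E, F, G, H, I, K, P, S
Level 3: C, L, M
G first appears at level 2.

2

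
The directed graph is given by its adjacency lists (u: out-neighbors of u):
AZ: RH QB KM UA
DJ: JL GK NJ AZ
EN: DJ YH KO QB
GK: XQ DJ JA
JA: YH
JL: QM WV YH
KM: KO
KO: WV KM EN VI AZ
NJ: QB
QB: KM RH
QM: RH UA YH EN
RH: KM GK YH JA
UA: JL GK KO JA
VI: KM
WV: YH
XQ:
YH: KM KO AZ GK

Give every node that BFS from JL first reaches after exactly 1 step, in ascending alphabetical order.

Level 0: JL
Level 1: QM, WV, YH
Level 2: AZ, EN, GK, KM, KO, RH, UA
Level 3: DJ, JA, QB, VI, XQ
Level 4: NJ

QM, WV, YH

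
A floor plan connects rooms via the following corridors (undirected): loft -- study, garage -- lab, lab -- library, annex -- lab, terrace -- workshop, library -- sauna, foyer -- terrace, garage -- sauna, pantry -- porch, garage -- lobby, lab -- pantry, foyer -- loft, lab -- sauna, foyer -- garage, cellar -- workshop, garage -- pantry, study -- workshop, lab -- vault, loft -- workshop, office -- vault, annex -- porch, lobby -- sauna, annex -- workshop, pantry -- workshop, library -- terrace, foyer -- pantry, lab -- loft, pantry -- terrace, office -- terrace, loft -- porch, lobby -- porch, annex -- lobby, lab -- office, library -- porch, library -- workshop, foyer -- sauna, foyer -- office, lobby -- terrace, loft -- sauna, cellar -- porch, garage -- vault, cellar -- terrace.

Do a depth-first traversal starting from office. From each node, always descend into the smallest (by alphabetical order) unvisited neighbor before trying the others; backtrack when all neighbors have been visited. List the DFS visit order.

Visit office
office → foyer
foyer → garage
garage → lab
lab → annex
annex → lobby
lobby → porch
porch → cellar
cellar → terrace
terrace → library
library → sauna
sauna → loft
loft → study
study → workshop
workshop → pantry
lab → vault

office foyer garage lab annex lobby porch cellar terrace library sauna loft study workshop pantry vault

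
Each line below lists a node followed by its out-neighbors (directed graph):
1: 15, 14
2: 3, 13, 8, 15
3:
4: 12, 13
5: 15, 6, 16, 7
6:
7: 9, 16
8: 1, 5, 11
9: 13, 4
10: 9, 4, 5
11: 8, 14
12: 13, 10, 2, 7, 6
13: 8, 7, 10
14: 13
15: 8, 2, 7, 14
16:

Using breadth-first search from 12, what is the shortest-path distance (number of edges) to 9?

2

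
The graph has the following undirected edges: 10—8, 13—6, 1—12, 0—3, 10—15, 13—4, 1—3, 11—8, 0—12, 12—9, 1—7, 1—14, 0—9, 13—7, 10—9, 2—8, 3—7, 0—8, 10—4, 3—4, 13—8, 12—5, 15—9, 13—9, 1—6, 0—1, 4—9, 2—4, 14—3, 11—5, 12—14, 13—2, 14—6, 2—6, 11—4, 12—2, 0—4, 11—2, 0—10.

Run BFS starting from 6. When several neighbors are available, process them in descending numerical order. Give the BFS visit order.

6 -> 14 -> 13 -> 2 -> 1 -> 12 -> 3 -> 9 -> 8 -> 7 -> 4 -> 11 -> 0 -> 5 -> 15 -> 10

Visit 6; enqueue 14, 13, 2, 1 → queue [14, 13, 2, 1]
Visit 14; enqueue 12, 3 → queue [13, 2, 1, 12, 3]
Visit 13; enqueue 9, 8, 7, 4 → queue [2, 1, 12, 3, 9, 8, 7, 4]
Visit 2; enqueue 11 → queue [1, 12, 3, 9, 8, 7, 4, 11]
Visit 1; enqueue 0 → queue [12, 3, 9, 8, 7, 4, 11, 0]
Visit 12; enqueue 5 → queue [3, 9, 8, 7, 4, 11, 0, 5]
Visit 3 → queue [9, 8, 7, 4, 11, 0, 5]
Visit 9; enqueue 15, 10 → queue [8, 7, 4, 11, 0, 5, 15, 10]
Visit 8 → queue [7, 4, 11, 0, 5, 15, 10]
Visit 7 → queue [4, 11, 0, 5, 15, 10]
Visit 4 → queue [11, 0, 5, 15, 10]
Visit 11 → queue [0, 5, 15, 10]
Visit 0 → queue [5, 15, 10]
Visit 5 → queue [15, 10]
Visit 15 → queue [10]
Visit 10 → queue []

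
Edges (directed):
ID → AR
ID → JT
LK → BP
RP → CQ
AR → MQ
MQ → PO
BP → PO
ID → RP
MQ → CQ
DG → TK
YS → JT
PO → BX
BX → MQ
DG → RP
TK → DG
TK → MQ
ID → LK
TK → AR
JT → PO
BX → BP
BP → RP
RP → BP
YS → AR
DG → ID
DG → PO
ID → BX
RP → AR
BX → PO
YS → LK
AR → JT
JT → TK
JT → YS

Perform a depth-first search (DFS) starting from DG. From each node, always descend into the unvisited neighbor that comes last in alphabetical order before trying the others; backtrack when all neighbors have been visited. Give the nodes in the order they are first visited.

DG → TK → MQ → PO → BX → BP → RP → CQ → AR → JT → YS → LK → ID

Visit DG
DG → TK
TK → MQ
MQ → PO
PO → BX
BX → BP
BP → RP
RP → CQ
RP → AR
AR → JT
JT → YS
YS → LK
DG → ID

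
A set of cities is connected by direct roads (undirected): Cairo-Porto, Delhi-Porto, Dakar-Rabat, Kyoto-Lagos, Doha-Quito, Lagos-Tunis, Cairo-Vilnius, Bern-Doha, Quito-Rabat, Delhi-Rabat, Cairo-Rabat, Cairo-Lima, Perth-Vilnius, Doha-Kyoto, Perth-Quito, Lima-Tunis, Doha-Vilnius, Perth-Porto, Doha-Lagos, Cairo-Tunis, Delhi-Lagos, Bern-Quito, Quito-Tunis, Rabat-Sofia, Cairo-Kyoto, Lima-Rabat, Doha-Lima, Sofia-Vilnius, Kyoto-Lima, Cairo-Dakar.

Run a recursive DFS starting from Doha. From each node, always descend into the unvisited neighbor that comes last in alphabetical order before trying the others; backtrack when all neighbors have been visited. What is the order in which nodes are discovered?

Visit Doha
Doha → Vilnius
Vilnius → Sofia
Sofia → Rabat
Rabat → Quito
Quito → Tunis
Tunis → Lima
Lima → Kyoto
Kyoto → Lagos
Lagos → Delhi
Delhi → Porto
Porto → Perth
Porto → Cairo
Cairo → Dakar
Quito → Bern

Doha, Vilnius, Sofia, Rabat, Quito, Tunis, Lima, Kyoto, Lagos, Delhi, Porto, Perth, Cairo, Dakar, Bern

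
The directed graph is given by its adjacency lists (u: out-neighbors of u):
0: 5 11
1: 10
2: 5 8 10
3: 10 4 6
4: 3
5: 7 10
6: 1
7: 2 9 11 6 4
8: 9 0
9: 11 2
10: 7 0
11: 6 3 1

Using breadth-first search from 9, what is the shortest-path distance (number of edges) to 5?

2

Level 0: 9
Level 1: 2, 11
Level 2: 1, 3, 5, 6, 8, 10
Level 3: 0, 4, 7
5 first appears at level 2.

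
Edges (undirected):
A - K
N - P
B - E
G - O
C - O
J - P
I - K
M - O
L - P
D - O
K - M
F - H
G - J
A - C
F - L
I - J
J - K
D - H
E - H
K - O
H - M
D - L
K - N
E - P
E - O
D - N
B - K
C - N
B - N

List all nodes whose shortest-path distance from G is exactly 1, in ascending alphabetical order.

J, O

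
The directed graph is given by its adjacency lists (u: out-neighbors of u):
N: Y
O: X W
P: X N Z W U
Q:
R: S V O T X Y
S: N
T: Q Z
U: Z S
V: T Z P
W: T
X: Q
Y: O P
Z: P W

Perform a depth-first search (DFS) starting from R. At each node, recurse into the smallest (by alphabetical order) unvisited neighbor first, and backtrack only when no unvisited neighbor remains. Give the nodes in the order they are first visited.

R, O, W, T, Q, Z, P, N, Y, U, S, X, V

Visit R
R → O
O → W
W → T
T → Q
T → Z
Z → P
P → N
N → Y
P → U
U → S
P → X
R → V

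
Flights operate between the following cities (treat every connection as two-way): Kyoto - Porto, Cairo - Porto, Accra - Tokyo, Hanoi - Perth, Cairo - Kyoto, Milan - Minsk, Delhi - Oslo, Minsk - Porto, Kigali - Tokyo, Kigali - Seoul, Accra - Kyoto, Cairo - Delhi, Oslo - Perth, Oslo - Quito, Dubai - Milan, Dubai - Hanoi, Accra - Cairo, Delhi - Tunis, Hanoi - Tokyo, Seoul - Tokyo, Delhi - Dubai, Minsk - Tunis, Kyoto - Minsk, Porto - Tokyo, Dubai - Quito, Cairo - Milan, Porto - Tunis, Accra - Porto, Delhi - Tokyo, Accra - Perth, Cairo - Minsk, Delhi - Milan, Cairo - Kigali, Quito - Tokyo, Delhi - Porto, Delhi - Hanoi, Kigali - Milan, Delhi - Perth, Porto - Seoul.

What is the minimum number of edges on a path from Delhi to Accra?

2

Level 0: Delhi
Level 1: Cairo, Dubai, Hanoi, Milan, Oslo, Perth, Porto, Tokyo, Tunis
Level 2: Accra, Kigali, Kyoto, Minsk, Quito, Seoul
Accra first appears at level 2.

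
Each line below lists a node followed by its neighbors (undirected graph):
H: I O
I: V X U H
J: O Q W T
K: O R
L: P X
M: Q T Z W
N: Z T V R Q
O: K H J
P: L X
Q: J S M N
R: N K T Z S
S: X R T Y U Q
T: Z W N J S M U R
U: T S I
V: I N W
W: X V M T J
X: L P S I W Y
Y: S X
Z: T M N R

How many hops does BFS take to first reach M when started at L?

Level 0: L
Level 1: P, X
Level 2: I, S, W, Y
Level 3: H, J, M, Q, R, T, U, V
Level 4: K, N, O, Z
M first appears at level 3.

3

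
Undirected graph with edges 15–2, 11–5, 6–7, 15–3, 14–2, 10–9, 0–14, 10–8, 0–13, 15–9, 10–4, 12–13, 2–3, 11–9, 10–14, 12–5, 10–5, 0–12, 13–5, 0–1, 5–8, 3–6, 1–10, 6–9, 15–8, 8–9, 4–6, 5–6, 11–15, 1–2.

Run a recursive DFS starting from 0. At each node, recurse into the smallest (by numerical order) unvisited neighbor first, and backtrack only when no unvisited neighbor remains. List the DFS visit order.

0 1 2 3 6 4 10 5 8 9 11 15 12 13 14 7

Visit 0
0 → 1
1 → 2
2 → 3
3 → 6
6 → 4
4 → 10
10 → 5
5 → 8
8 → 9
9 → 11
11 → 15
5 → 12
12 → 13
10 → 14
6 → 7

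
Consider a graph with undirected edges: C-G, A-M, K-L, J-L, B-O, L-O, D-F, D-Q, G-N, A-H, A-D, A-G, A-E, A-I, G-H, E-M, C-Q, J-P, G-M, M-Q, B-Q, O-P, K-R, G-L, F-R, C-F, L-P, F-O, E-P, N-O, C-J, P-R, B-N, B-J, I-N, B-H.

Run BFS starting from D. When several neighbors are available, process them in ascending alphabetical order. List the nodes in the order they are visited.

D -> A -> F -> Q -> E -> G -> H -> I -> M -> C -> O -> R -> B -> P -> L -> N -> J -> K

Visit D; enqueue A, F, Q → queue [A, F, Q]
Visit A; enqueue E, G, H, I, M → queue [F, Q, E, G, H, I, M]
Visit F; enqueue C, O, R → queue [Q, E, G, H, I, M, C, O, R]
Visit Q; enqueue B → queue [E, G, H, I, M, C, O, R, B]
Visit E; enqueue P → queue [G, H, I, M, C, O, R, B, P]
Visit G; enqueue L, N → queue [H, I, M, C, O, R, B, P, L, N]
Visit H → queue [I, M, C, O, R, B, P, L, N]
Visit I → queue [M, C, O, R, B, P, L, N]
Visit M → queue [C, O, R, B, P, L, N]
Visit C; enqueue J → queue [O, R, B, P, L, N, J]
Visit O → queue [R, B, P, L, N, J]
Visit R; enqueue K → queue [B, P, L, N, J, K]
Visit B → queue [P, L, N, J, K]
Visit P → queue [L, N, J, K]
Visit L → queue [N, J, K]
Visit N → queue [J, K]
Visit J → queue [K]
Visit K → queue []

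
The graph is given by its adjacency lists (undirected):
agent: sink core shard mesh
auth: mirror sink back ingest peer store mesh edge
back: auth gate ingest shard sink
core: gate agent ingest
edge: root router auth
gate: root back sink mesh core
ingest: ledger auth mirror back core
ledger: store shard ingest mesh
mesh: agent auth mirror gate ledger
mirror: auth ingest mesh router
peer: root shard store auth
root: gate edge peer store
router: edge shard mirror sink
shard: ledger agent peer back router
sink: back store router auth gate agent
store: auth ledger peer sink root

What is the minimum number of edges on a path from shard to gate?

2

Level 0: shard
Level 1: agent, back, ledger, peer, router
Level 2: auth, core, edge, gate, ingest, mesh, mirror, root, sink, store
gate first appears at level 2.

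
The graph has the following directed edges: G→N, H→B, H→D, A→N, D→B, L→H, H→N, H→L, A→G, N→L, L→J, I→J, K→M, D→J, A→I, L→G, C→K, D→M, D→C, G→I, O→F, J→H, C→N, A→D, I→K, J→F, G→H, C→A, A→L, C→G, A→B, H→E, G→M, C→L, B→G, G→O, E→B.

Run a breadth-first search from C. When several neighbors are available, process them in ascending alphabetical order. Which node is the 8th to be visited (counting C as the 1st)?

D

Visit C; enqueue A, G, K, L, N → queue [A, G, K, L, N]
Visit A; enqueue B, D, I → queue [G, K, L, N, B, D, I]
Visit G; enqueue H, M, O → queue [K, L, N, B, D, I, H, M, O]
Visit K → queue [L, N, B, D, I, H, M, O]
Visit L; enqueue J → queue [N, B, D, I, H, M, O, J]
Visit N → queue [B, D, I, H, M, O, J]
Visit B → queue [D, I, H, M, O, J]
Visit D → queue [I, H, M, O, J]
Visit I → queue [H, M, O, J]
Visit H; enqueue E → queue [M, O, J, E]
Visit M → queue [O, J, E]
Visit O; enqueue F → queue [J, E, F]
Visit J → queue [E, F]
Visit E → queue [F]
Visit F → queue []

Visit order: C, A, G, K, L, N, B, D, I, H, M, O, J, E, F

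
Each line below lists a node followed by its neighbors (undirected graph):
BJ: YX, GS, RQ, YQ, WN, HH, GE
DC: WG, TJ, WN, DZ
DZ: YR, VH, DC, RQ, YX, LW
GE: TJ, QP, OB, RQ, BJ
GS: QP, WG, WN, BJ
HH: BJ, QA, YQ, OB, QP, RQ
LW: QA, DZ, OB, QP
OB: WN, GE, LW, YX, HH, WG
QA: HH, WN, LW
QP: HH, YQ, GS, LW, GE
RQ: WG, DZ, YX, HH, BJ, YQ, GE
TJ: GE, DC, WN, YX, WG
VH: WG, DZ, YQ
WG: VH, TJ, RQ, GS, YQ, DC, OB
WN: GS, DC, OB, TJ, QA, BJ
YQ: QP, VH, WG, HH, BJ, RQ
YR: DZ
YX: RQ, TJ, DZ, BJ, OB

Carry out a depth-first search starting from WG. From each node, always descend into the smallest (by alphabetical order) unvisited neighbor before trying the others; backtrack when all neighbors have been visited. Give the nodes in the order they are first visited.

Visit WG
WG → DC
DC → DZ
DZ → LW
LW → OB
OB → GE
GE → BJ
BJ → GS
GS → QP
QP → HH
HH → QA
QA → WN
WN → TJ
TJ → YX
YX → RQ
RQ → YQ
YQ → VH
DZ → YR

WG → DC → DZ → LW → OB → GE → BJ → GS → QP → HH → QA → WN → TJ → YX → RQ → YQ → VH → YR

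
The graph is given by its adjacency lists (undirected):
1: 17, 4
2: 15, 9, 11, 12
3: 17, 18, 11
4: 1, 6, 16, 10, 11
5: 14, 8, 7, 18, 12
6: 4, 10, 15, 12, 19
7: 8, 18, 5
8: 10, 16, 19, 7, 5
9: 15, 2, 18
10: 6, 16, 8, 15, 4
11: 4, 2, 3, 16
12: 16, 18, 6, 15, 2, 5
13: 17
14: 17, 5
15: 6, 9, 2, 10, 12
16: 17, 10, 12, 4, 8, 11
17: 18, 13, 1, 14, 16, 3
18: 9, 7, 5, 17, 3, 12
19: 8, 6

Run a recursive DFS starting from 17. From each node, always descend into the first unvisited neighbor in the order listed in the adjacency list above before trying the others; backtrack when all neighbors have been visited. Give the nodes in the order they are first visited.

Visit 17
17 → 18
18 → 9
9 → 15
15 → 6
6 → 4
4 → 1
4 → 16
16 → 10
10 → 8
8 → 19
8 → 7
7 → 5
5 → 14
5 → 12
12 → 2
2 → 11
11 → 3
17 → 13

17 → 18 → 9 → 15 → 6 → 4 → 1 → 16 → 10 → 8 → 19 → 7 → 5 → 14 → 12 → 2 → 11 → 3 → 13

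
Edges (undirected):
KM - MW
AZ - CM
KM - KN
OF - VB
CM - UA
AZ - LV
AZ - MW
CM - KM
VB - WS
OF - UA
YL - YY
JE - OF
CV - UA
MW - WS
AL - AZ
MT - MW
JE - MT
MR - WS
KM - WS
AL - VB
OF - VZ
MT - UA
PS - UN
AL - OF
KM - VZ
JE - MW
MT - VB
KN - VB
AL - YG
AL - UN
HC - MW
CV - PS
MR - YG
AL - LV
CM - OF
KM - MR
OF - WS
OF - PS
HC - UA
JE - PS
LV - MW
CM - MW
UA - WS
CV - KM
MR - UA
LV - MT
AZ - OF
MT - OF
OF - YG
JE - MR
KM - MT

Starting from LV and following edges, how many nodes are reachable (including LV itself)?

20

BFS from LV visits: LV, AL, AZ, MT, MW, OF, UN, VB, YG, CM, JE, KM, UA, HC, WS, PS, VZ, KN, MR, CV
Reachable nodes: 20 of 22 total.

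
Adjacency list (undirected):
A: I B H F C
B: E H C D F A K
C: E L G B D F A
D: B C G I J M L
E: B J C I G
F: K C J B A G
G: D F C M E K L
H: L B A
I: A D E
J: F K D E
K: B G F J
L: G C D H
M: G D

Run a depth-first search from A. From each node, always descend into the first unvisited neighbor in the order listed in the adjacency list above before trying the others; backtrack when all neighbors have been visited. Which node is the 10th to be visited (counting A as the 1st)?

C

Visit A
A → I
I → D
D → B
B → E
E → J
J → F
F → K
K → G
G → C
C → L
L → H
G → M

Visit order: A, I, D, B, E, J, F, K, G, C, L, H, M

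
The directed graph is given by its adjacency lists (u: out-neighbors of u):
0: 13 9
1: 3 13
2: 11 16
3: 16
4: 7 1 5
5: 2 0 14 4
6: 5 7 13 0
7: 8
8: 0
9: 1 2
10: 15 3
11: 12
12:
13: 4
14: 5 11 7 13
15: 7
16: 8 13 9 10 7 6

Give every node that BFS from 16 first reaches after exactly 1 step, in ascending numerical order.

6, 7, 8, 9, 10, 13

Level 0: 16
Level 1: 6, 7, 8, 9, 10, 13
Level 2: 0, 1, 2, 3, 4, 5, 15
Level 3: 11, 14
Level 4: 12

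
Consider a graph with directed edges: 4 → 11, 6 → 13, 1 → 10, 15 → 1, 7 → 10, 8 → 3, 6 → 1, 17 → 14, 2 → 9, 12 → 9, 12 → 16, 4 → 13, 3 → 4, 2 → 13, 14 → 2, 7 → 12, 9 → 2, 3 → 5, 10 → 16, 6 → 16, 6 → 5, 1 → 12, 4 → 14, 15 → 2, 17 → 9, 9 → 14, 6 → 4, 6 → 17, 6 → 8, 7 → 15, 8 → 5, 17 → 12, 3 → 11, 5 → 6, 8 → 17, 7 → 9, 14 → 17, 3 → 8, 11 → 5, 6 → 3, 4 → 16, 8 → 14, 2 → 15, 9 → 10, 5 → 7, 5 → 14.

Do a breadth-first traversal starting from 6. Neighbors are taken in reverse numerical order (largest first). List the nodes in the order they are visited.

Visit 6; enqueue 17, 16, 13, 8, 5, 4, 3, 1 → queue [17, 16, 13, 8, 5, 4, 3, 1]
Visit 17; enqueue 14, 12, 9 → queue [16, 13, 8, 5, 4, 3, 1, 14, 12, 9]
Visit 16 → queue [13, 8, 5, 4, 3, 1, 14, 12, 9]
Visit 13 → queue [8, 5, 4, 3, 1, 14, 12, 9]
Visit 8 → queue [5, 4, 3, 1, 14, 12, 9]
Visit 5; enqueue 7 → queue [4, 3, 1, 14, 12, 9, 7]
Visit 4; enqueue 11 → queue [3, 1, 14, 12, 9, 7, 11]
Visit 3 → queue [1, 14, 12, 9, 7, 11]
Visit 1; enqueue 10 → queue [14, 12, 9, 7, 11, 10]
Visit 14; enqueue 2 → queue [12, 9, 7, 11, 10, 2]
Visit 12 → queue [9, 7, 11, 10, 2]
Visit 9 → queue [7, 11, 10, 2]
Visit 7; enqueue 15 → queue [11, 10, 2, 15]
Visit 11 → queue [10, 2, 15]
Visit 10 → queue [2, 15]
Visit 2 → queue [15]
Visit 15 → queue []

6 -> 17 -> 16 -> 13 -> 8 -> 5 -> 4 -> 3 -> 1 -> 14 -> 12 -> 9 -> 7 -> 11 -> 10 -> 2 -> 15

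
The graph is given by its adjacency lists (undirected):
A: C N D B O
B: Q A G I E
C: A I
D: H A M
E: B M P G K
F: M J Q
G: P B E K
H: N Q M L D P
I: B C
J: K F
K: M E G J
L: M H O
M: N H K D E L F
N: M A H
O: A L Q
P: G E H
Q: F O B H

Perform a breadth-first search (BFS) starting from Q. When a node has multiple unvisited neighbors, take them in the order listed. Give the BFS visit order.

Q -> F -> O -> B -> H -> M -> J -> A -> L -> G -> I -> E -> N -> D -> P -> K -> C

Visit Q; enqueue F, O, B, H → queue [F, O, B, H]
Visit F; enqueue M, J → queue [O, B, H, M, J]
Visit O; enqueue A, L → queue [B, H, M, J, A, L]
Visit B; enqueue G, I, E → queue [H, M, J, A, L, G, I, E]
Visit H; enqueue N, D, P → queue [M, J, A, L, G, I, E, N, D, P]
Visit M; enqueue K → queue [J, A, L, G, I, E, N, D, P, K]
Visit J → queue [A, L, G, I, E, N, D, P, K]
Visit A; enqueue C → queue [L, G, I, E, N, D, P, K, C]
Visit L → queue [G, I, E, N, D, P, K, C]
Visit G → queue [I, E, N, D, P, K, C]
Visit I → queue [E, N, D, P, K, C]
Visit E → queue [N, D, P, K, C]
Visit N → queue [D, P, K, C]
Visit D → queue [P, K, C]
Visit P → queue [K, C]
Visit K → queue [C]
Visit C → queue []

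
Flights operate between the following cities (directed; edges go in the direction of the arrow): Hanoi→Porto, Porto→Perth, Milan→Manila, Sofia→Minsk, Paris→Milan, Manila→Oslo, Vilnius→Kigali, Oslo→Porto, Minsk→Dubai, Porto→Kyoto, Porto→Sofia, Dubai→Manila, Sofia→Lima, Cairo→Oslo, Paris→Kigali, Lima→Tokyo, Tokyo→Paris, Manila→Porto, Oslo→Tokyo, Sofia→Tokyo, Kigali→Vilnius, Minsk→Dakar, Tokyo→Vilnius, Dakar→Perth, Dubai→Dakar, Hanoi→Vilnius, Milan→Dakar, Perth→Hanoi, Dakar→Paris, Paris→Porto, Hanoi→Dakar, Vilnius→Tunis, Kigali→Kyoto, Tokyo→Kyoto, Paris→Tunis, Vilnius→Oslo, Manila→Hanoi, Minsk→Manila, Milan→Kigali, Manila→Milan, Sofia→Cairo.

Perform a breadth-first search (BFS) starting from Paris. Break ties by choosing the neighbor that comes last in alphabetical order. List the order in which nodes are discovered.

Paris, Tunis, Porto, Milan, Kigali, Sofia, Perth, Kyoto, Manila, Dakar, Vilnius, Tokyo, Minsk, Lima, Cairo, Hanoi, Oslo, Dubai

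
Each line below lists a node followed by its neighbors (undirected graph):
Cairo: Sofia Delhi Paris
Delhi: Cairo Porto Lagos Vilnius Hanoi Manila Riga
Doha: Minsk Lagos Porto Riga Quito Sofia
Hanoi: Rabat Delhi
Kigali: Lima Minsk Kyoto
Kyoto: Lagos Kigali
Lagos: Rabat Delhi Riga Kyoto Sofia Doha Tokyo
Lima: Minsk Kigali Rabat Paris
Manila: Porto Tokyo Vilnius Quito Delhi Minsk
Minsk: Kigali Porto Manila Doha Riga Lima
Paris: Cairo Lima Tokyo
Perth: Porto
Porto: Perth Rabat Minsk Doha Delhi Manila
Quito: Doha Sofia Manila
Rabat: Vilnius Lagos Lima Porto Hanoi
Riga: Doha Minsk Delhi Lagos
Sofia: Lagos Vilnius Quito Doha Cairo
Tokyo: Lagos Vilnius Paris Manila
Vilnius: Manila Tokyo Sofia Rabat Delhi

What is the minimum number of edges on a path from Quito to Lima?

3

Level 0: Quito
Level 1: Doha, Manila, Sofia
Level 2: Cairo, Delhi, Lagos, Minsk, Porto, Riga, Tokyo, Vilnius
Level 3: Hanoi, Kigali, Kyoto, Lima, Paris, Perth, Rabat
Lima first appears at level 3.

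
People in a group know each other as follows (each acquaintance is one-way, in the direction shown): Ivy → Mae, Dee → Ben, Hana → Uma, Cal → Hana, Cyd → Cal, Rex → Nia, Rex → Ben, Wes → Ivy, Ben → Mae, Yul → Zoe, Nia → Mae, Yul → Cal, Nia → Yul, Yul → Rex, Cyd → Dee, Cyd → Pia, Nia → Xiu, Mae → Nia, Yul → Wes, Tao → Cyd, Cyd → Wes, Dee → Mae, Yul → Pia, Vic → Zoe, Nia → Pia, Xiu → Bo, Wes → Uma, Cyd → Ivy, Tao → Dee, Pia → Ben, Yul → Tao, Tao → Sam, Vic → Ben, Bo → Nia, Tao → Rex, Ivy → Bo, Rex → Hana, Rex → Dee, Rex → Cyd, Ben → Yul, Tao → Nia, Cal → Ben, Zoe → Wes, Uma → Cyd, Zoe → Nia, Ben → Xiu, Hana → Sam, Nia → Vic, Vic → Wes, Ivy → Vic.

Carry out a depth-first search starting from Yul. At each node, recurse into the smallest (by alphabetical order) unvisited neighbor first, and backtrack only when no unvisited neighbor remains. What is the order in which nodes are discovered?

Visit Yul
Yul → Cal
Cal → Ben
Ben → Mae
Mae → Nia
Nia → Pia
Nia → Vic
Vic → Wes
Wes → Ivy
Ivy → Bo
Wes → Uma
Uma → Cyd
Cyd → Dee
Vic → Zoe
Nia → Xiu
Cal → Hana
Hana → Sam
Yul → Rex
Yul → Tao

Yul, Cal, Ben, Mae, Nia, Pia, Vic, Wes, Ivy, Bo, Uma, Cyd, Dee, Zoe, Xiu, Hana, Sam, Rex, Tao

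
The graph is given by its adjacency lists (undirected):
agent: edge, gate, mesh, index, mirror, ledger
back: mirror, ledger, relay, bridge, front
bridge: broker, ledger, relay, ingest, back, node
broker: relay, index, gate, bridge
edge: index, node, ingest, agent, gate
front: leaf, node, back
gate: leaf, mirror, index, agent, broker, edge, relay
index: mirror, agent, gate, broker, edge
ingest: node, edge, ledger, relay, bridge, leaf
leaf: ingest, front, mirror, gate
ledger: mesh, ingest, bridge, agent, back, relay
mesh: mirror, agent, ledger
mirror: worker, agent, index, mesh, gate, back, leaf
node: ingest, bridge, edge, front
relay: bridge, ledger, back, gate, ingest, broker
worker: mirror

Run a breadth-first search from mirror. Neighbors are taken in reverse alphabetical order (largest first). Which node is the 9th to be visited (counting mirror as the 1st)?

Visit mirror; enqueue worker, mesh, leaf, index, gate, back, agent → queue [worker, mesh, leaf, index, gate, back, agent]
Visit worker → queue [mesh, leaf, index, gate, back, agent]
Visit mesh; enqueue ledger → queue [leaf, index, gate, back, agent, ledger]
Visit leaf; enqueue ingest, front → queue [index, gate, back, agent, ledger, ingest, front]
Visit index; enqueue edge, broker → queue [gate, back, agent, ledger, ingest, front, edge, broker]
Visit gate; enqueue relay → queue [back, agent, ledger, ingest, front, edge, broker, relay]
Visit back; enqueue bridge → queue [agent, ledger, ingest, front, edge, broker, relay, bridge]
Visit agent → queue [ledger, ingest, front, edge, broker, relay, bridge]
Visit ledger → queue [ingest, front, edge, broker, relay, bridge]
Visit ingest; enqueue node → queue [front, edge, broker, relay, bridge, node]
Visit front → queue [edge, broker, relay, bridge, node]
Visit edge → queue [broker, relay, bridge, node]
Visit broker → queue [relay, bridge, node]
Visit relay → queue [bridge, node]
Visit bridge → queue [node]
Visit node → queue []

Visit order: mirror, worker, mesh, leaf, index, gate, back, agent, ledger, ingest, front, edge, broker, relay, bridge, node

ledger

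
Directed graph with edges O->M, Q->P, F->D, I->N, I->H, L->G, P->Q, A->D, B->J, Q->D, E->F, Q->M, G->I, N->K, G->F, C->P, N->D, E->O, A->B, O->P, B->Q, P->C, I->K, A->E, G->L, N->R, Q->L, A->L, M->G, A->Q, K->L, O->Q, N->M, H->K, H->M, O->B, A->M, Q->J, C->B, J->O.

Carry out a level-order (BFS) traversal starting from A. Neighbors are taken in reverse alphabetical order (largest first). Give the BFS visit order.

Visit A; enqueue Q, M, L, E, D, B → queue [Q, M, L, E, D, B]
Visit Q; enqueue P, J → queue [M, L, E, D, B, P, J]
Visit M; enqueue G → queue [L, E, D, B, P, J, G]
Visit L → queue [E, D, B, P, J, G]
Visit E; enqueue O, F → queue [D, B, P, J, G, O, F]
Visit D → queue [B, P, J, G, O, F]
Visit B → queue [P, J, G, O, F]
Visit P; enqueue C → queue [J, G, O, F, C]
Visit J → queue [G, O, F, C]
Visit G; enqueue I → queue [O, F, C, I]
Visit O → queue [F, C, I]
Visit F → queue [C, I]
Visit C → queue [I]
Visit I; enqueue N, K, H → queue [N, K, H]
Visit N; enqueue R → queue [K, H, R]
Visit K → queue [H, R]
Visit H → queue [R]
Visit R → queue []

A, Q, M, L, E, D, B, P, J, G, O, F, C, I, N, K, H, R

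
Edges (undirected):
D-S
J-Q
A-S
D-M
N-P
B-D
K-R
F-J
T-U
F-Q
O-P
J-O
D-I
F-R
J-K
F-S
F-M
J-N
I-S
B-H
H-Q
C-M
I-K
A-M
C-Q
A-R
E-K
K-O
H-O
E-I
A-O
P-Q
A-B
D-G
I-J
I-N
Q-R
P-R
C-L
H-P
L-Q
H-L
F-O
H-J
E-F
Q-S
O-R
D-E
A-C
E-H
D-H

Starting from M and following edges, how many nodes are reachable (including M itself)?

19

BFS from M visits: M, F, D, C, A, S, R, Q, O, J, E, I, H, G, B, L, P, K, N
Reachable nodes: 19 of 21 total.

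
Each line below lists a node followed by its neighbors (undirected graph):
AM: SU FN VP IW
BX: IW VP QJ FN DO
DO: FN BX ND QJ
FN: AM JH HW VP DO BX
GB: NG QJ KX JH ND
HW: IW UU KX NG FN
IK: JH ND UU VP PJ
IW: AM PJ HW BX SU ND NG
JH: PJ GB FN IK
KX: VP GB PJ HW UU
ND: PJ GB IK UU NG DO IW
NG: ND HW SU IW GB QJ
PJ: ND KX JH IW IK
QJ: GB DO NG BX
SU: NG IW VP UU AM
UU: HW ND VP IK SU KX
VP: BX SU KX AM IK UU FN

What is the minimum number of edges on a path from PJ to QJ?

Level 0: PJ
Level 1: IK, IW, JH, KX, ND
Level 2: AM, BX, DO, FN, GB, HW, NG, SU, UU, VP
Level 3: QJ
QJ first appears at level 3.

3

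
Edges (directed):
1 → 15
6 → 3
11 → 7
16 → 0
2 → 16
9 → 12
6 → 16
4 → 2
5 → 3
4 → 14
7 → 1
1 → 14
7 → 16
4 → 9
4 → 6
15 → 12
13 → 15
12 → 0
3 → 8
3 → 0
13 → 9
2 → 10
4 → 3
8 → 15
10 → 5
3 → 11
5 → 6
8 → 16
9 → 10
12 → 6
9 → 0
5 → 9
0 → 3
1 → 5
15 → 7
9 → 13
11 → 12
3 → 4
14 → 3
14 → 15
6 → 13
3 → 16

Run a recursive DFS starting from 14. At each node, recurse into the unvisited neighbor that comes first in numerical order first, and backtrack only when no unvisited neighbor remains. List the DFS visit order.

14 -> 3 -> 0 -> 4 -> 2 -> 10 -> 5 -> 6 -> 13 -> 9 -> 12 -> 15 -> 7 -> 1 -> 16 -> 8 -> 11

Visit 14
14 → 3
3 → 0
3 → 4
4 → 2
2 → 10
10 → 5
5 → 6
6 → 13
13 → 9
9 → 12
13 → 15
15 → 7
7 → 1
7 → 16
3 → 8
3 → 11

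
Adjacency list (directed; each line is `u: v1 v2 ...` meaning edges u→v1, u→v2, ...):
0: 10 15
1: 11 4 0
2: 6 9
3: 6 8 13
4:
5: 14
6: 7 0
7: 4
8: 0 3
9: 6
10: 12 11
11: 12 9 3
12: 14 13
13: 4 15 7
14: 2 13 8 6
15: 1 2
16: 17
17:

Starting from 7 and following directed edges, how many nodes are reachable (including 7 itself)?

2

BFS from 7 visits: 7, 4
Reachable nodes: 2 of 18 total.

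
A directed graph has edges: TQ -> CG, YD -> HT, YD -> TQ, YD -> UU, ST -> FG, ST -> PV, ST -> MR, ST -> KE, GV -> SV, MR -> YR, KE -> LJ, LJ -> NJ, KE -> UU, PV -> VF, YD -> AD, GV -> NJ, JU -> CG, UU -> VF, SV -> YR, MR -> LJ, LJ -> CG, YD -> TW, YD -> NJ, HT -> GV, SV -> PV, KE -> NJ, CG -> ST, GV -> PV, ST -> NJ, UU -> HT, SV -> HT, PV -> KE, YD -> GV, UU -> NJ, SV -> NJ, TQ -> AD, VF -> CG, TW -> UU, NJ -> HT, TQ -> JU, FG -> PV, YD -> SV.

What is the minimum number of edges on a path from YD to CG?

2

Level 0: YD
Level 1: AD, GV, HT, NJ, SV, TQ, TW, UU
Level 2: CG, JU, PV, VF, YR
Level 3: KE, ST
Level 4: FG, LJ, MR
CG first appears at level 2.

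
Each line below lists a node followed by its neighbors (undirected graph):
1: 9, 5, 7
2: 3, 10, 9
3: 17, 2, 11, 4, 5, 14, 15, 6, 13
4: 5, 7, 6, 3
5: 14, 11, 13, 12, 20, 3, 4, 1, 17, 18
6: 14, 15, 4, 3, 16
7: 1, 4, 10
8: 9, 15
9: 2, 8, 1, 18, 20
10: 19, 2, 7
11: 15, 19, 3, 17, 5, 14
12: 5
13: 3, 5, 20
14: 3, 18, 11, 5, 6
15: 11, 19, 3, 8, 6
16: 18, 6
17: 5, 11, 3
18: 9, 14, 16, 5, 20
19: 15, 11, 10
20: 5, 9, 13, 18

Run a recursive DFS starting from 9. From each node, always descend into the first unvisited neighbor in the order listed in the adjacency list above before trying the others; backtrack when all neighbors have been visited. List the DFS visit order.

Visit 9
9 → 2
2 → 3
3 → 17
17 → 5
5 → 14
14 → 18
18 → 16
16 → 6
6 → 15
15 → 11
11 → 19
19 → 10
10 → 7
7 → 1
7 → 4
15 → 8
18 → 20
20 → 13
5 → 12

9 -> 2 -> 3 -> 17 -> 5 -> 14 -> 18 -> 16 -> 6 -> 15 -> 11 -> 19 -> 10 -> 7 -> 1 -> 4 -> 8 -> 20 -> 13 -> 12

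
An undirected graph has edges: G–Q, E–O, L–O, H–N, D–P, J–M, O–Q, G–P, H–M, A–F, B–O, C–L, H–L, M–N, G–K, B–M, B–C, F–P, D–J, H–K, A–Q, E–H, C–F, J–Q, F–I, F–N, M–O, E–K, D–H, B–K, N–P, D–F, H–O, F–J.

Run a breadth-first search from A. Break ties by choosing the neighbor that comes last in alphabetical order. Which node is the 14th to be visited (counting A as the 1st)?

H

Visit A; enqueue Q, F → queue [Q, F]
Visit Q; enqueue O, J, G → queue [F, O, J, G]
Visit F; enqueue P, N, I, D, C → queue [O, J, G, P, N, I, D, C]
Visit O; enqueue M, L, H, E, B → queue [J, G, P, N, I, D, C, M, L, H, E, B]
Visit J → queue [G, P, N, I, D, C, M, L, H, E, B]
Visit G; enqueue K → queue [P, N, I, D, C, M, L, H, E, B, K]
Visit P → queue [N, I, D, C, M, L, H, E, B, K]
Visit N → queue [I, D, C, M, L, H, E, B, K]
Visit I → queue [D, C, M, L, H, E, B, K]
Visit D → queue [C, M, L, H, E, B, K]
Visit C → queue [M, L, H, E, B, K]
Visit M → queue [L, H, E, B, K]
Visit L → queue [H, E, B, K]
Visit H → queue [E, B, K]
Visit E → queue [B, K]
Visit B → queue [K]
Visit K → queue []

Visit order: A, Q, F, O, J, G, P, N, I, D, C, M, L, H, E, B, K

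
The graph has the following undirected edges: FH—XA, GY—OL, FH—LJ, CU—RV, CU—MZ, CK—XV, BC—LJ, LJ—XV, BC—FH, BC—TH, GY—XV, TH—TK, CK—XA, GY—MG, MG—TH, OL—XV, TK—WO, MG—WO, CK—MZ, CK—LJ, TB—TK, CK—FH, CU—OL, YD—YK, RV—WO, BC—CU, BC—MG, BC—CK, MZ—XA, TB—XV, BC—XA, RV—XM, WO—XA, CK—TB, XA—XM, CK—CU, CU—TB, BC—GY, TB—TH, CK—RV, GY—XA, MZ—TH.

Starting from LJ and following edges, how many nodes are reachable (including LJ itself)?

17

BFS from LJ visits: LJ, BC, CK, FH, XV, CU, GY, MG, TH, XA, MZ, RV, TB, OL, WO, TK, XM
Reachable nodes: 17 of 19 total.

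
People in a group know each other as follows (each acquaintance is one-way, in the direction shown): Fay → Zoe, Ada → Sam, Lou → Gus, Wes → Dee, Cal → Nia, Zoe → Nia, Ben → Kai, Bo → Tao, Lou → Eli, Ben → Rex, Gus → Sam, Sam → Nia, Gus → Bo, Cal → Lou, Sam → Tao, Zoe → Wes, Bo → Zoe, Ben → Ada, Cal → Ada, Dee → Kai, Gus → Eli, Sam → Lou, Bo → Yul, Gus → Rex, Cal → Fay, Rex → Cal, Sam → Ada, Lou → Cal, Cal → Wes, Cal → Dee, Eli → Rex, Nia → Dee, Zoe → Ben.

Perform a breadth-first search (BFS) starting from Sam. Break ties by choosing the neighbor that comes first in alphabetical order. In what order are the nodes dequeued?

Visit Sam; enqueue Ada, Lou, Nia, Tao → queue [Ada, Lou, Nia, Tao]
Visit Ada → queue [Lou, Nia, Tao]
Visit Lou; enqueue Cal, Eli, Gus → queue [Nia, Tao, Cal, Eli, Gus]
Visit Nia; enqueue Dee → queue [Tao, Cal, Eli, Gus, Dee]
Visit Tao → queue [Cal, Eli, Gus, Dee]
Visit Cal; enqueue Fay, Wes → queue [Eli, Gus, Dee, Fay, Wes]
Visit Eli; enqueue Rex → queue [Gus, Dee, Fay, Wes, Rex]
Visit Gus; enqueue Bo → queue [Dee, Fay, Wes, Rex, Bo]
Visit Dee; enqueue Kai → queue [Fay, Wes, Rex, Bo, Kai]
Visit Fay; enqueue Zoe → queue [Wes, Rex, Bo, Kai, Zoe]
Visit Wes → queue [Rex, Bo, Kai, Zoe]
Visit Rex → queue [Bo, Kai, Zoe]
Visit Bo; enqueue Yul → queue [Kai, Zoe, Yul]
Visit Kai → queue [Zoe, Yul]
Visit Zoe; enqueue Ben → queue [Yul, Ben]
Visit Yul → queue [Ben]
Visit Ben → queue []

Sam, Ada, Lou, Nia, Tao, Cal, Eli, Gus, Dee, Fay, Wes, Rex, Bo, Kai, Zoe, Yul, Ben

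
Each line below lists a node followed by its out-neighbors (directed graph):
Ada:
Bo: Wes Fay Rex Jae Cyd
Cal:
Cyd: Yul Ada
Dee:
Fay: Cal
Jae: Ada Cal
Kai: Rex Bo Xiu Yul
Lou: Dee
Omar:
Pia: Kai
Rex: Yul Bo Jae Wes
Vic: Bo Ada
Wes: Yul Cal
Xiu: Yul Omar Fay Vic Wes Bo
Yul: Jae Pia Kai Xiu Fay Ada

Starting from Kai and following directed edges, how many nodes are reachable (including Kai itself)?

14

BFS from Kai visits: Kai, Yul, Xiu, Rex, Bo, Pia, Jae, Fay, Ada, Wes, Vic, Omar, Cyd, Cal
Reachable nodes: 14 of 16 total.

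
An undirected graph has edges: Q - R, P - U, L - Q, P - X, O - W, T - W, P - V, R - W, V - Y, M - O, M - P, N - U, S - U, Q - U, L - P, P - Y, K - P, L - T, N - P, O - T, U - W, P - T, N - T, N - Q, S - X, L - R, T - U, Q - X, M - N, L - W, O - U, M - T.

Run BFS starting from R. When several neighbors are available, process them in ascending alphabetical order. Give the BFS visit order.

R -> L -> Q -> W -> P -> T -> N -> U -> X -> O -> K -> M -> V -> Y -> S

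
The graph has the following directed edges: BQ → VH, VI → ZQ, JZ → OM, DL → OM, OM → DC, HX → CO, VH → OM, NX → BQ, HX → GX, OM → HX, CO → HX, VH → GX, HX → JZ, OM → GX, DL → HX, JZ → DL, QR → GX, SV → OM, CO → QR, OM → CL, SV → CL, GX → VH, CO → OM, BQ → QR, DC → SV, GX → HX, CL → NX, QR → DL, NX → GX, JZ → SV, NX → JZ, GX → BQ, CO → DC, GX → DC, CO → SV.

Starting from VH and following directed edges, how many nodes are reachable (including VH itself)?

BFS from VH visits: VH, OM, GX, HX, DC, CL, BQ, JZ, CO, SV, NX, QR, DL
Reachable nodes: 13 of 15 total.

13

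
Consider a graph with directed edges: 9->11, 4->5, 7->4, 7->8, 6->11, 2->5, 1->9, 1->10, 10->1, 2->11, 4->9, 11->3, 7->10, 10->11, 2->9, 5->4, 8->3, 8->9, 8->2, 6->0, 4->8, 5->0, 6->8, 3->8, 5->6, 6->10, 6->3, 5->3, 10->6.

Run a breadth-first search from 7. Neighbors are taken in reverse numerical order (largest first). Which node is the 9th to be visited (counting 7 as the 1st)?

Visit 7; enqueue 10, 8, 4 → queue [10, 8, 4]
Visit 10; enqueue 11, 6, 1 → queue [8, 4, 11, 6, 1]
Visit 8; enqueue 9, 3, 2 → queue [4, 11, 6, 1, 9, 3, 2]
Visit 4; enqueue 5 → queue [11, 6, 1, 9, 3, 2, 5]
Visit 11 → queue [6, 1, 9, 3, 2, 5]
Visit 6; enqueue 0 → queue [1, 9, 3, 2, 5, 0]
Visit 1 → queue [9, 3, 2, 5, 0]
Visit 9 → queue [3, 2, 5, 0]
Visit 3 → queue [2, 5, 0]
Visit 2 → queue [5, 0]
Visit 5 → queue [0]
Visit 0 → queue []

Visit order: 7, 10, 8, 4, 11, 6, 1, 9, 3, 2, 5, 0

3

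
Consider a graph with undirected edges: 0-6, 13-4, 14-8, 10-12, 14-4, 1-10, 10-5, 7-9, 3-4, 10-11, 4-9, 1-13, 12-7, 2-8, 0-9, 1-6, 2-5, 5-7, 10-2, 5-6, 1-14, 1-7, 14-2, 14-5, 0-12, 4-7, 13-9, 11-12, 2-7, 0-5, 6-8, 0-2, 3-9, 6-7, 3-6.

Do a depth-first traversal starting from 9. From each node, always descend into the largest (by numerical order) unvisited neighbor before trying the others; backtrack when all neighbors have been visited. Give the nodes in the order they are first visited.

9 -> 13 -> 4 -> 14 -> 8 -> 6 -> 7 -> 12 -> 11 -> 10 -> 5 -> 2 -> 0 -> 1 -> 3

Visit 9
9 → 13
13 → 4
4 → 14
14 → 8
8 → 6
6 → 7
7 → 12
12 → 11
11 → 10
10 → 5
5 → 2
2 → 0
10 → 1
6 → 3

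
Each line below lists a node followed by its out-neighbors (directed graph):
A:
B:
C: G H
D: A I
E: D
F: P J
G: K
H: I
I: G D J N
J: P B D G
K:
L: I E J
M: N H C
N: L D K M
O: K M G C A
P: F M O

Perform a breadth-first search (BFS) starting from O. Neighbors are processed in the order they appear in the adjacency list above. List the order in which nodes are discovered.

O, K, M, G, C, A, N, H, L, D, I, E, J, P, B, F

Visit O; enqueue K, M, G, C, A → queue [K, M, G, C, A]
Visit K → queue [M, G, C, A]
Visit M; enqueue N, H → queue [G, C, A, N, H]
Visit G → queue [C, A, N, H]
Visit C → queue [A, N, H]
Visit A → queue [N, H]
Visit N; enqueue L, D → queue [H, L, D]
Visit H; enqueue I → queue [L, D, I]
Visit L; enqueue E, J → queue [D, I, E, J]
Visit D → queue [I, E, J]
Visit I → queue [E, J]
Visit E → queue [J]
Visit J; enqueue P, B → queue [P, B]
Visit P; enqueue F → queue [B, F]
Visit B → queue [F]
Visit F → queue []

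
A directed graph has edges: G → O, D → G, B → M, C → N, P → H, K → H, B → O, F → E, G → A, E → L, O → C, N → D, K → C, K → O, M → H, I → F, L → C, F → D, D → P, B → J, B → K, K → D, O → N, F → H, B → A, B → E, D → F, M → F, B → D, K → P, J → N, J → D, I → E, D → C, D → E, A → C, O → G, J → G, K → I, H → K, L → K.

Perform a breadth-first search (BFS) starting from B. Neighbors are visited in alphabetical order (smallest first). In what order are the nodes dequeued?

B A D E J K M O C F G P L N H I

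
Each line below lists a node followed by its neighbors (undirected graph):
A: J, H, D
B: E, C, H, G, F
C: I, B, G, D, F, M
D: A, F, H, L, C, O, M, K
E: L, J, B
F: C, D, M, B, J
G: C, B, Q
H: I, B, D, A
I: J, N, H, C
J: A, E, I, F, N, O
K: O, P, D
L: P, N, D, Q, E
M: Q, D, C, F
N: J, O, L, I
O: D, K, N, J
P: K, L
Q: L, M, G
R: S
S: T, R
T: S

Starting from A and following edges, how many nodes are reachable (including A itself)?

BFS from A visits: A, J, H, D, E, I, F, N, O, B, L, C, M, K, G, P, Q
Reachable nodes: 17 of 20 total.

17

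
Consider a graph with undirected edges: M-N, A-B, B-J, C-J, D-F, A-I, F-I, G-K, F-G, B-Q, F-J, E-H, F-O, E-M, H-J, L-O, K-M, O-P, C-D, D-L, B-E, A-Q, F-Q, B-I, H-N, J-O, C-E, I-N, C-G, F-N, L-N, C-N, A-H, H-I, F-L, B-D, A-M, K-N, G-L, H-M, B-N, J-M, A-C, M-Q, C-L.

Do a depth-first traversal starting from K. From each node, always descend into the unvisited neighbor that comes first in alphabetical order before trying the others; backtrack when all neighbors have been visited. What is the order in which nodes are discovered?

Visit K
K → G
G → C
C → A
A → B
B → D
D → F
F → I
I → H
H → E
E → M
M → J
J → O
O → L
L → N
O → P
M → Q

K G C A B D F I H E M J O L N P Q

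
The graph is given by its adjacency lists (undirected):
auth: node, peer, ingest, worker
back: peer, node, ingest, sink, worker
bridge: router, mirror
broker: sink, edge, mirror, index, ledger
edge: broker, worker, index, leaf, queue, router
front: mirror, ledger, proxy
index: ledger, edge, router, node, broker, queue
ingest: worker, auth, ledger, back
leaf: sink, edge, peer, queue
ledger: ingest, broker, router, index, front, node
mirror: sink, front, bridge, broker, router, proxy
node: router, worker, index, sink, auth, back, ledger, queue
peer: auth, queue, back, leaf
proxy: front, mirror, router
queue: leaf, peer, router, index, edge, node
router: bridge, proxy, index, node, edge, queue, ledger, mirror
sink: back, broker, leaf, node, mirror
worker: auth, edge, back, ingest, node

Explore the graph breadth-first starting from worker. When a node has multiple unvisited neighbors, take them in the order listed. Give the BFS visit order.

Visit worker; enqueue auth, edge, back, ingest, node → queue [auth, edge, back, ingest, node]
Visit auth; enqueue peer → queue [edge, back, ingest, node, peer]
Visit edge; enqueue broker, index, leaf, queue, router → queue [back, ingest, node, peer, broker, index, leaf, queue, router]
Visit back; enqueue sink → queue [ingest, node, peer, broker, index, leaf, queue, router, sink]
Visit ingest; enqueue ledger → queue [node, peer, broker, index, leaf, queue, router, sink, ledger]
Visit node → queue [peer, broker, index, leaf, queue, router, sink, ledger]
Visit peer → queue [broker, index, leaf, queue, router, sink, ledger]
Visit broker; enqueue mirror → queue [index, leaf, queue, router, sink, ledger, mirror]
Visit index → queue [leaf, queue, router, sink, ledger, mirror]
Visit leaf → queue [queue, router, sink, ledger, mirror]
Visit queue → queue [router, sink, ledger, mirror]
Visit router; enqueue bridge, proxy → queue [sink, ledger, mirror, bridge, proxy]
Visit sink → queue [ledger, mirror, bridge, proxy]
Visit ledger; enqueue front → queue [mirror, bridge, proxy, front]
Visit mirror → queue [bridge, proxy, front]
Visit bridge → queue [proxy, front]
Visit proxy → queue [front]
Visit front → queue []

worker → auth → edge → back → ingest → node → peer → broker → index → leaf → queue → router → sink → ledger → mirror → bridge → proxy → front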